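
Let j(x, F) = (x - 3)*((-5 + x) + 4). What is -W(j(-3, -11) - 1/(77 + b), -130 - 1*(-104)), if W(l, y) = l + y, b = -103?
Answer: 51/26 ≈ 1.9615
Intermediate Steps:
j(x, F) = (-1 + x)*(-3 + x) (j(x, F) = (-3 + x)*(-1 + x) = (-1 + x)*(-3 + x))
-W(j(-3, -11) - 1/(77 + b), -130 - 1*(-104)) = -(((3 + (-3)**2 - 4*(-3)) - 1/(77 - 103)) + (-130 - 1*(-104))) = -(((3 + 9 + 12) - 1/(-26)) + (-130 + 104)) = -((24 - 1*(-1/26)) - 26) = -((24 + 1/26) - 26) = -(625/26 - 26) = -1*(-51/26) = 51/26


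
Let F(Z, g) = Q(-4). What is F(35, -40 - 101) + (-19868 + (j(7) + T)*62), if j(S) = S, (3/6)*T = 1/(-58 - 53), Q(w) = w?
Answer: -2157742/111 ≈ -19439.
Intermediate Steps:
T = -2/111 (T = 2/(-58 - 53) = 2/(-111) = 2*(-1/111) = -2/111 ≈ -0.018018)
F(Z, g) = -4
F(35, -40 - 101) + (-19868 + (j(7) + T)*62) = -4 + (-19868 + (7 - 2/111)*62) = -4 + (-19868 + (775/111)*62) = -4 + (-19868 + 48050/111) = -4 - 2157298/111 = -2157742/111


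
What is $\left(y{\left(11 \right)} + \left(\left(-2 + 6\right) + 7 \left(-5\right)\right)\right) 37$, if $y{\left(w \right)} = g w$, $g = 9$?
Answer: $2516$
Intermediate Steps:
$y{\left(w \right)} = 9 w$
$\left(y{\left(11 \right)} + \left(\left(-2 + 6\right) + 7 \left(-5\right)\right)\right) 37 = \left(9 \cdot 11 + \left(\left(-2 + 6\right) + 7 \left(-5\right)\right)\right) 37 = \left(99 + \left(4 - 35\right)\right) 37 = \left(99 - 31\right) 37 = 68 \cdot 37 = 2516$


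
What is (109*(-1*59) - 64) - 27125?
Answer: -33620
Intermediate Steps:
(109*(-1*59) - 64) - 27125 = (109*(-59) - 64) - 27125 = (-6431 - 64) - 27125 = -6495 - 27125 = -33620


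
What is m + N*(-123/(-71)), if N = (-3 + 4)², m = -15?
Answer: -942/71 ≈ -13.268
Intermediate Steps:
N = 1 (N = 1² = 1)
m + N*(-123/(-71)) = -15 + 1*(-123/(-71)) = -15 + 1*(-123*(-1/71)) = -15 + 1*(123/71) = -15 + 123/71 = -942/71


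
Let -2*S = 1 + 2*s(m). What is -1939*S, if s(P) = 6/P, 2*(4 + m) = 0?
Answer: -1939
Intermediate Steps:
m = -4 (m = -4 + (1/2)*0 = -4 + 0 = -4)
S = 1 (S = -(1 + 2*(6/(-4)))/2 = -(1 + 2*(6*(-1/4)))/2 = -(1 + 2*(-3/2))/2 = -(1 - 3)/2 = -1/2*(-2) = 1)
-1939*S = -1939*1 = -1939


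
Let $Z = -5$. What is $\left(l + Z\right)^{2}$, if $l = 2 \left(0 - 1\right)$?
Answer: $49$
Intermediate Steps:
$l = -2$ ($l = 2 \left(-1\right) = -2$)
$\left(l + Z\right)^{2} = \left(-2 - 5\right)^{2} = \left(-7\right)^{2} = 49$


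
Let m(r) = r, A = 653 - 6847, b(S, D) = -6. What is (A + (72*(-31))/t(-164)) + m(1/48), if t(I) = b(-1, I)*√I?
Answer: -297311/48 - 186*I*√41/41 ≈ -6194.0 - 29.048*I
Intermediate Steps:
t(I) = -6*√I
A = -6194
(A + (72*(-31))/t(-164)) + m(1/48) = (-6194 + (72*(-31))/((-12*I*√41))) + 1/48 = (-6194 - 2232*I*√41/492) + 1/48 = (-6194 - 186*I*√41/41) + 1/48 = -297311/48 - 186*I*√41/41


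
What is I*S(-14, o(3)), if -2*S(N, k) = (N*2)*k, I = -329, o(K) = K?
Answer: -13818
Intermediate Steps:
S(N, k) = -N*k (S(N, k) = -N*2*k/2 = -2*N*k/2 = -N*k)
I*S(-14, o(3)) = -(-329)*(-14)*3 = -329*42 = -13818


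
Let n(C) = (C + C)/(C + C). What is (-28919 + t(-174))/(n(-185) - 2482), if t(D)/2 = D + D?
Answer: 29615/2481 ≈ 11.937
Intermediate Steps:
n(C) = 1 (n(C) = (2*C)/((2*C)) = (2*C)*(1/(2*C)) = 1)
t(D) = 4*D (t(D) = 2*(D + D) = 2*(2*D) = 4*D)
(-28919 + t(-174))/(n(-185) - 2482) = (-28919 + 4*(-174))/(1 - 2482) = (-28919 - 696)/(-2481) = -29615*(-1/2481) = 29615/2481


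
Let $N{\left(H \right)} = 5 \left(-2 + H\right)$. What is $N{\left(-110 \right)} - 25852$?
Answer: $-26412$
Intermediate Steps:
$N{\left(H \right)} = -10 + 5 H$
$N{\left(-110 \right)} - 25852 = \left(-10 + 5 \left(-110\right)\right) - 25852 = \left(-10 - 550\right) - 25852 = -560 - 25852 = -26412$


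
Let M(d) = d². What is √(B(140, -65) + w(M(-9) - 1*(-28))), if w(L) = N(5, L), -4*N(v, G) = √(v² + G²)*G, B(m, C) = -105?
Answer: √(-420 - 109*√11906)/2 ≈ 55.483*I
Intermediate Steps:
N(v, G) = -G*√(G² + v²)/4 (N(v, G) = -√(v² + G²)*G/4 = -√(G² + v²)*G/4 = -G*√(G² + v²)/4)
w(L) = -L*√(25 + L²)/4 (w(L) = -L*√(L² + 5²)/4 = -L*√(L² + 25)/4 = -L*√(25 + L²)/4)
√(B(140, -65) + w(M(-9) - 1*(-28))) = √(-105 - ((-9)² - 1*(-28))*√(25 + ((-9)² - 1*(-28))²)/4) = √(-105 - (81 + 28)*√(25 + (81 + 28)²)/4) = √(-105 - ¼*109*√(25 + 109²)) = √(-105 - ¼*109*√(25 + 11881)) = √(-105 - ¼*109*√11906) = √(-105 - 109*√11906/4)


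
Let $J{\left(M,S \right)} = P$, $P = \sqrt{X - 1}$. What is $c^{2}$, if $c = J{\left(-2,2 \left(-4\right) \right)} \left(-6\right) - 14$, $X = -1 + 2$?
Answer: $196$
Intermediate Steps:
$X = 1$
$P = 0$ ($P = \sqrt{1 - 1} = \sqrt{0} = 0$)
$J{\left(M,S \right)} = 0$
$c = -14$ ($c = 0 \left(-6\right) - 14 = 0 - 14 = -14$)
$c^{2} = \left(-14\right)^{2} = 196$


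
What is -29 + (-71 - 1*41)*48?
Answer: -5405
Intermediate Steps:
-29 + (-71 - 1*41)*48 = -29 + (-71 - 41)*48 = -29 - 112*48 = -29 - 5376 = -5405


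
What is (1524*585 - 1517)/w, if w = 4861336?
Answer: 890023/4861336 ≈ 0.18308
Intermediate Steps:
(1524*585 - 1517)/w = (1524*585 - 1517)/4861336 = (891540 - 1517)*(1/4861336) = 890023*(1/4861336) = 890023/4861336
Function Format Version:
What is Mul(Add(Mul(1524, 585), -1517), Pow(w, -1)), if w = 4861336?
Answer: Rational(890023, 4861336) ≈ 0.18308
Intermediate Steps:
Mul(Add(Mul(1524, 585), -1517), Pow(w, -1)) = Mul(Add(Mul(1524, 585), -1517), Pow(4861336, -1)) = Mul(Add(891540, -1517), Rational(1, 4861336)) = Mul(890023, Rational(1, 4861336)) = Rational(890023, 4861336)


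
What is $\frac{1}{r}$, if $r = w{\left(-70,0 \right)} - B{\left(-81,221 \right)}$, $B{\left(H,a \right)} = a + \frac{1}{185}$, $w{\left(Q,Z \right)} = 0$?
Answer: $- \frac{185}{40886} \approx -0.0045248$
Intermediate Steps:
$B{\left(H,a \right)} = \frac{1}{185} + a$ ($B{\left(H,a \right)} = a + \frac{1}{185} = \frac{1}{185} + a$)
$r = - \frac{40886}{185}$ ($r = 0 - \left(\frac{1}{185} + 221\right) = 0 - \frac{40886}{185} = - \frac{40886}{185} \approx -221.01$)
$\frac{1}{r} = \frac{1}{- \frac{40886}{185}} = - \frac{185}{40886}$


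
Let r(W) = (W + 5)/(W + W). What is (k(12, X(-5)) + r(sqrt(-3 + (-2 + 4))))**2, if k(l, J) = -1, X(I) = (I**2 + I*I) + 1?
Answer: -6 + 5*I/2 ≈ -6.0 + 2.5*I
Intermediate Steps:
X(I) = 1 + 2*I**2 (X(I) = (I**2 + I**2) + 1 = 2*I**2 + 1 = 1 + 2*I**2)
r(W) = (5 + W)/(2*W) (r(W) = (5 + W)/((2*W)) = (5 + W)*(1/(2*W)) = (5 + W)/(2*W))
(k(12, X(-5)) + r(sqrt(-3 + (-2 + 4))))**2 = (-1 + (5 + sqrt(-3 + (-2 + 4)))/(2*(sqrt(-3 + (-2 + 4)))))**2 = (-1 + (5 + sqrt(-3 + 2))/(2*(sqrt(-3 + 2))))**2 = (-1 + (5 + sqrt(-1))/(2*(sqrt(-1))))**2 = (-1 + (5 + I)/(2*I))**2 = (-1 + (-I)*(5 + I)/2)**2 = (-1 - I*(5 + I)/2)**2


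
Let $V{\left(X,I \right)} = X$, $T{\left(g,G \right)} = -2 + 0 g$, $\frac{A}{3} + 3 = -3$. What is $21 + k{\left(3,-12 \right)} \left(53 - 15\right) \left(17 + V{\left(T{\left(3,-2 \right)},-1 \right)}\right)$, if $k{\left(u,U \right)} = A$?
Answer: $-10239$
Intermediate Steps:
$A = -18$ ($A = -9 + 3 \left(-3\right) = -9 - 9 = -18$)
$T{\left(g,G \right)} = -2$ ($T{\left(g,G \right)} = -2 + 0 = -2$)
$k{\left(u,U \right)} = -18$
$21 + k{\left(3,-12 \right)} \left(53 - 15\right) \left(17 + V{\left(T{\left(3,-2 \right)},-1 \right)}\right) = 21 - 18 \left(53 - 15\right) \left(17 - 2\right) = 21 - 18 \cdot 38 \cdot 15 = 21 - 10260 = -10239$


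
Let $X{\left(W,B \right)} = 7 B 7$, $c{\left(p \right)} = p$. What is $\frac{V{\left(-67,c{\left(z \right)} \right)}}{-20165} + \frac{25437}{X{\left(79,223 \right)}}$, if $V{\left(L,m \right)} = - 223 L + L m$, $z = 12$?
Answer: $\frac{358462106}{220342955} \approx 1.6268$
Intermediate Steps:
$X{\left(W,B \right)} = 49 B$
$\frac{V{\left(-67,c{\left(z \right)} \right)}}{-20165} + \frac{25437}{X{\left(79,223 \right)}} = \frac{\left(-67\right) \left(-223 + 12\right)}{-20165} + \frac{25437}{49 \cdot 223} = \left(-67\right) \left(-211\right) \left(- \frac{1}{20165}\right) + \frac{25437}{10927} = 14137 \left(- \frac{1}{20165}\right) + 25437 \cdot \frac{1}{10927} = - \frac{14137}{20165} + \frac{25437}{10927} = \frac{358462106}{220342955}$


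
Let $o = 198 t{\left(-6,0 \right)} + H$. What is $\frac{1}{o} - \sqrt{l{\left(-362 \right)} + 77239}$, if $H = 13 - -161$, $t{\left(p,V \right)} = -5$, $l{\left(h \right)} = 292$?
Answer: $- \frac{1}{816} - \sqrt{77531} \approx -278.45$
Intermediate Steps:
$H = 174$ ($H = 13 + 161 = 174$)
$o = -816$ ($o = 198 \left(-5\right) + 174 = -990 + 174 = -816$)
$\frac{1}{o} - \sqrt{l{\left(-362 \right)} + 77239} = \frac{1}{-816} - \sqrt{292 + 77239} = - \frac{1}{816} - \sqrt{77531}$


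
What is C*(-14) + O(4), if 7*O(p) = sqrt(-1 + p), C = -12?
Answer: 168 + sqrt(3)/7 ≈ 168.25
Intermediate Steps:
O(p) = sqrt(-1 + p)/7
C*(-14) + O(4) = -12*(-14) + sqrt(-1 + 4)/7 = 168 + sqrt(3)/7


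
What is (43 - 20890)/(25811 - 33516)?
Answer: 20847/7705 ≈ 2.7056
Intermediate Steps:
(43 - 20890)/(25811 - 33516) = -20847/(-7705) = -20847*(-1/7705) = 20847/7705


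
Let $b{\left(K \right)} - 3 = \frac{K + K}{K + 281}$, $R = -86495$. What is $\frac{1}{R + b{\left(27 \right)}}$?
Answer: $- \frac{154}{13319741} \approx -1.1562 \cdot 10^{-5}$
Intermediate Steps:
$b{\left(K \right)} = 3 + \frac{2 K}{281 + K}$ ($b{\left(K \right)} = 3 + \frac{K + K}{K + 281} = 3 + \frac{2 K}{281 + K}$)
$\frac{1}{R + b{\left(27 \right)}} = \frac{1}{-86495 + \frac{843 + 5 \cdot 27}{281 + 27}} = \frac{1}{-86495 + \frac{843 + 135}{308}} = \frac{1}{-86495 + \frac{1}{308} \cdot 978} = \frac{1}{-86495 + \frac{489}{154}} = \frac{1}{- \frac{13319741}{154}} = - \frac{154}{13319741}$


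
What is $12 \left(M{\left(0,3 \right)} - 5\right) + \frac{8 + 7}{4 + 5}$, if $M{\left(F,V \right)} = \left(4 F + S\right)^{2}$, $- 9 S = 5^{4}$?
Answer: $\frac{1560925}{27} \approx 57812.0$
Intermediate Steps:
$S = - \frac{625}{9}$ ($S = - \frac{5^{4}}{9} = \left(- \frac{1}{9}\right) 625 = - \frac{625}{9} \approx -69.444$)
$M{\left(F,V \right)} = \left(- \frac{625}{9} + 4 F\right)^{2}$ ($M{\left(F,V \right)} = \left(4 F - \frac{625}{9}\right)^{2} = \left(- \frac{625}{9} + 4 F\right)^{2}$)
$12 \left(M{\left(0,3 \right)} - 5\right) + \frac{8 + 7}{4 + 5} = 12 \left(\frac{\left(-625 + 36 \cdot 0\right)^{2}}{81} - 5\right) + \frac{8 + 7}{4 + 5} = 12 \left(\frac{\left(-625 + 0\right)^{2}}{81} - 5\right) + \frac{15}{9} = 12 \left(\frac{\left(-625\right)^{2}}{81} - 5\right) + 15 \cdot \frac{1}{9} = 12 \left(\frac{1}{81} \cdot 390625 - 5\right) + \frac{5}{3} = 12 \left(\frac{390625}{81} - 5\right) + \frac{5}{3} = 12 \cdot \frac{390220}{81} + \frac{5}{3} = \frac{1560880}{27} + \frac{5}{3} = \frac{1560925}{27}$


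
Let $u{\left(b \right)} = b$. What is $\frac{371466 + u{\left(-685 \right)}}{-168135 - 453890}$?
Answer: $- \frac{370781}{622025} \approx -0.59609$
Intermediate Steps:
$\frac{371466 + u{\left(-685 \right)}}{-168135 - 453890} = \frac{371466 - 685}{-168135 - 453890} = \frac{370781}{-622025} = 370781 \left(- \frac{1}{622025}\right) = - \frac{370781}{622025}$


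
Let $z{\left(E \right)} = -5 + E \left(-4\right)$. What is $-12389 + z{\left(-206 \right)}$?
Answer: $-11570$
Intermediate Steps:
$z{\left(E \right)} = -5 - 4 E$
$-12389 + z{\left(-206 \right)} = -12389 - -819 = -12389 + \left(-5 + 824\right) = -12389 + 819 = -11570$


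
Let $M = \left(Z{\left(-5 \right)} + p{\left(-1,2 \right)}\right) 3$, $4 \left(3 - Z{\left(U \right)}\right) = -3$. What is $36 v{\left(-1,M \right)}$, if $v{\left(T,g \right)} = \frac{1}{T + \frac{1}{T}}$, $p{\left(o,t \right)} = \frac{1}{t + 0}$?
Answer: $-18$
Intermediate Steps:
$p{\left(o,t \right)} = \frac{1}{t}$
$Z{\left(U \right)} = \frac{15}{4}$ ($Z{\left(U \right)} = 3 - - \frac{3}{4} = 3 + \frac{3}{4} = \frac{15}{4}$)
$M = \frac{51}{4}$ ($M = \left(\frac{15}{4} + \frac{1}{2}\right) 3 = \frac{17}{4} \cdot 3 = \frac{51}{4} \approx 12.75$)
$36 v{\left(-1,M \right)} = 36 \left(- \frac{1}{1 + \left(-1\right)^{2}}\right) = 36 \left(- \frac{1}{1 + 1}\right) = 36 \left(- \frac{1}{2}\right) = -18$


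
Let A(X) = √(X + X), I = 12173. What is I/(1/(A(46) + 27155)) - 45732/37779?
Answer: 4162714549051/12593 + 24346*√23 ≈ 3.3067e+8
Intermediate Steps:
A(X) = √2*√X (A(X) = √(2*X) = √2*√X)
I/(1/(A(46) + 27155)) - 45732/37779 = 12173/(1/(√2*√46 + 27155)) - 45732/37779 = 12173/(1/(2*√23 + 27155)) - 45732*1/37779 = 12173/(1/(27155 + 2*√23)) - 15244/12593 = 12173*(27155 + 2*√23) - 15244/12593 = (330557815 + 24346*√23) - 15244/12593 = 4162714549051/12593 + 24346*√23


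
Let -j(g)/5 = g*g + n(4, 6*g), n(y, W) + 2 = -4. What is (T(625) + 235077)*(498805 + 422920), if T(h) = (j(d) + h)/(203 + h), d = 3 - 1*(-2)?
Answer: 3900184880725/18 ≈ 2.1668e+11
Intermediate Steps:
d = 5 (d = 3 + 2 = 5)
n(y, W) = -6 (n(y, W) = -2 - 4 = -6)
j(g) = 30 - 5*g**2 (j(g) = -5*(g*g - 6) = -5*(g**2 - 6) = -5*(-6 + g**2) = 30 - 5*g**2)
T(h) = (-95 + h)/(203 + h) (T(h) = ((30 - 5*5**2) + h)/(203 + h) = ((30 - 5*25) + h)/(203 + h) = ((30 - 125) + h)/(203 + h) = (-95 + h)/(203 + h))
(T(625) + 235077)*(498805 + 422920) = ((-95 + 625)/(203 + 625) + 235077)*(498805 + 422920) = (530/828 + 235077)*921725 = ((1/828)*530 + 235077)*921725 = (265/414 + 235077)*921725 = (97322143/414)*921725 = 3900184880725/18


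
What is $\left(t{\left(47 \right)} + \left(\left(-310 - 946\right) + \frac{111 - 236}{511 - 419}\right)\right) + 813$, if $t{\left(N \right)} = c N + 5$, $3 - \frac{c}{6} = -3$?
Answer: $\frac{115243}{92} \approx 1252.6$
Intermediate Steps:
$c = 36$ ($c = 18 - -18 = 18 + 18 = 36$)
$t{\left(N \right)} = 5 + 36 N$ ($t{\left(N \right)} = 36 N + 5 = 5 + 36 N$)
$\left(t{\left(47 \right)} + \left(\left(-310 - 946\right) + \frac{111 - 236}{511 - 419}\right)\right) + 813 = \left(\left(5 + 36 \cdot 47\right) + \left(\left(-310 - 946\right) + \frac{111 - 236}{511 - 419}\right)\right) + 813 = \left(\left(5 + 1692\right) - \left(1256 + \frac{125}{92}\right)\right) + 813 = \left(1697 - \frac{115677}{92}\right) + 813 = \frac{40447}{92} + 813 = \frac{115243}{92}$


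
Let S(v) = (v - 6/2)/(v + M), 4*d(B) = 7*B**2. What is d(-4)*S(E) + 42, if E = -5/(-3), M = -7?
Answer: 49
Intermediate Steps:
E = 5/3 (E = -5*(-1/3) = 5/3 ≈ 1.6667)
d(B) = 7*B**2/4 (d(B) = (7*B**2)/4 = 7*B**2/4)
S(v) = (-3 + v)/(-7 + v) (S(v) = (v - 6/2)/(v - 7) = (v - 6*1/2)/(-7 + v) = (v - 3)/(-7 + v) = (-3 + v)/(-7 + v))
d(-4)*S(E) + 42 = ((7/4)*(-4)**2)*((-3 + 5/3)/(-7 + 5/3)) + 42 = ((7/4)*16)*(-4/3/(-16/3)) + 42 = 28*(-3/16*(-4/3)) + 42 = 28*(1/4) + 42 = 7 + 42 = 49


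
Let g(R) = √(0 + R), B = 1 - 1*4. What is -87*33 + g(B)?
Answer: -2871 + I*√3 ≈ -2871.0 + 1.732*I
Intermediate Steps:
B = -3 (B = 1 - 4 = -3)
g(R) = √R
-87*33 + g(B) = -87*33 + √(-3) = -2871 + I*√3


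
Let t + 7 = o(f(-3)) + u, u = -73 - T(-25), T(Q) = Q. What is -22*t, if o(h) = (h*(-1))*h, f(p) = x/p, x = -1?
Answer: 10912/9 ≈ 1212.4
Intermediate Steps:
f(p) = -1/p
u = -48 (u = -73 - 1*(-25) = -73 + 25 = -48)
o(h) = -h**2 (o(h) = (-h)*h = -h**2)
t = -496/9 (t = -7 + (-(-1/(-3))**2 - 48) = -7 + (-(-1*(-1/3))**2 - 48) = -7 + (-(1/3)**2 - 48) = -7 + (-1*1/9 - 48) = -7 + (-1/9 - 48) = -7 - 433/9 = -496/9 ≈ -55.111)
-22*t = -22*(-496/9) = 10912/9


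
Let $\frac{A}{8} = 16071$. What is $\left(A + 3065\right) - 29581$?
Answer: $102052$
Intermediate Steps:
$A = 128568$ ($A = 8 \cdot 16071 = 128568$)
$\left(A + 3065\right) - 29581 = \left(128568 + 3065\right) - 29581 = 131633 - 29581 = 102052$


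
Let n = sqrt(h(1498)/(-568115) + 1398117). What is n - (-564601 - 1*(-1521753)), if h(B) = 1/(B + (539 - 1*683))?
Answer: -957152 + sqrt(827281585443487608331990)/769227710 ≈ -9.5597e+5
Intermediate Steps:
h(B) = 1/(-144 + B) (h(B) = 1/(B + (539 - 683)) = 1/(B - 144) = 1/(-144 + B))
n = sqrt(827281585443487608331990)/769227710 (n = sqrt(1/((-144 + 1498)*(-568115)) + 1398117) = sqrt(-1/568115/1354 + 1398117) = sqrt((1/1354)*(-1/568115) + 1398117) = sqrt(-1/769227710 + 1398117) = sqrt(1075470338222069/769227710) = sqrt(827281585443487608331990)/769227710 ≈ 1182.4)
n - (-564601 - 1*(-1521753)) = sqrt(827281585443487608331990)/769227710 - (-564601 - 1*(-1521753)) = sqrt(827281585443487608331990)/769227710 - (-564601 + 1521753) = sqrt(827281585443487608331990)/769227710 - 1*957152 = sqrt(827281585443487608331990)/769227710 - 957152 = -957152 + sqrt(827281585443487608331990)/769227710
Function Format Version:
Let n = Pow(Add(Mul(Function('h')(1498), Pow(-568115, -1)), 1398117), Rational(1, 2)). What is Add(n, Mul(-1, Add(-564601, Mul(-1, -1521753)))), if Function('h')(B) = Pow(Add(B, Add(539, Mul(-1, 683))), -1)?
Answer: Add(-957152, Mul(Rational(1, 769227710), Pow(827281585443487608331990, Rational(1, 2)))) ≈ -9.5597e+5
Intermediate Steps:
Function('h')(B) = Pow(Add(-144, B), -1) (Function('h')(B) = Pow(Add(B, Add(539, -683)), -1) = Pow(Add(B, -144), -1) = Pow(Add(-144, B), -1))
n = Mul(Rational(1, 769227710), Pow(827281585443487608331990, Rational(1, 2))) (n = Pow(Add(Mul(Pow(Add(-144, 1498), -1), Pow(-568115, -1)), 1398117), Rational(1, 2)) = Pow(Add(Mul(Pow(1354, -1), Rational(-1, 568115)), 1398117), Rational(1, 2)) = Pow(Add(Mul(Rational(1, 1354), Rational(-1, 568115)), 1398117), Rational(1, 2)) = Pow(Add(Rational(-1, 769227710), 1398117), Rational(1, 2)) = Pow(Rational(1075470338222069, 769227710), Rational(1, 2)) = Mul(Rational(1, 769227710), Pow(827281585443487608331990, Rational(1, 2))) ≈ 1182.4)
Add(n, Mul(-1, Add(-564601, Mul(-1, -1521753)))) = Add(Mul(Rational(1, 769227710), Pow(827281585443487608331990, Rational(1, 2))), Mul(-1, Add(-564601, Mul(-1, -1521753)))) = Add(Mul(Rational(1, 769227710), Pow(827281585443487608331990, Rational(1, 2))), Mul(-1, Add(-564601, 1521753))) = Add(Mul(Rational(1, 769227710), Pow(827281585443487608331990, Rational(1, 2))), Mul(-1, 957152)) = Add(Mul(Rational(1, 769227710), Pow(827281585443487608331990, Rational(1, 2))), -957152) = Add(-957152, Mul(Rational(1, 769227710), Pow(827281585443487608331990, Rational(1, 2))))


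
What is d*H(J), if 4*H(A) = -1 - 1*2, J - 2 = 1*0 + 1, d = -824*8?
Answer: 4944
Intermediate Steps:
d = -6592
J = 3 (J = 2 + (1*0 + 1) = 2 + (0 + 1) = 2 + 1 = 3)
H(A) = -3/4 (H(A) = (-1 - 1*2)/4 = (-1 - 2)/4 = (1/4)*(-3) = -3/4)
d*H(J) = -6592*(-3/4) = 4944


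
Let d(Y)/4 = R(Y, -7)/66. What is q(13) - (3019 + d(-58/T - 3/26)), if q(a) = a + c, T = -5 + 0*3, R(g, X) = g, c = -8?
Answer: -6466523/2145 ≈ -3014.7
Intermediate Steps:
T = -5 (T = -5 + 0 = -5)
d(Y) = 2*Y/33 (d(Y) = 4*(Y/66) = 2*Y/33)
q(a) = -8 + a (q(a) = a - 8 = -8 + a)
q(13) - (3019 + d(-58/T - 3/26)) = (-8 + 13) - (3019 + 2*(-58/(-5) - 3/26)/33) = 5 - (3019 + 2*(-58*(-⅕) - 3*1/26)/33) = 5 - (3019 + 2*(58/5 - 3/26)/33) = 5 - (3019 + (2/33)*(1493/130)) = 5 - (3019 + 1493/2145) = 5 - 1*6477248/2145 = 5 - 6477248/2145 = -6466523/2145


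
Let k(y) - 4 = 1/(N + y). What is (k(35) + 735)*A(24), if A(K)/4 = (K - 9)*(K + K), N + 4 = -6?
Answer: 10642176/5 ≈ 2.1284e+6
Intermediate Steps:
N = -10 (N = -4 - 6 = -10)
k(y) = 4 + 1/(-10 + y)
A(K) = 8*K*(-9 + K) (A(K) = 4*((K - 9)*(K + K)) = 4*((-9 + K)*(2*K)) = 4*(2*K*(-9 + K)) = 8*K*(-9 + K))
(k(35) + 735)*A(24) = ((-39 + 4*35)/(-10 + 35) + 735)*(8*24*(-9 + 24)) = ((-39 + 140)/25 + 735)*(8*24*15) = ((1/25)*101 + 735)*2880 = (101/25 + 735)*2880 = (18476/25)*2880 = 10642176/5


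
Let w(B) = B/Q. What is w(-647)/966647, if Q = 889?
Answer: -647/859349183 ≈ -7.5290e-7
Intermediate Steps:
w(B) = B/889
w(-647)/966647 = ((1/889)*(-647))/966647 = -647/889*1/966647 = -647/859349183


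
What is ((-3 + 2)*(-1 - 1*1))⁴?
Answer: 16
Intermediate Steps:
((-3 + 2)*(-1 - 1*1))⁴ = (-(-1 - 1))⁴ = (-1*(-2))⁴ = 2⁴ = 16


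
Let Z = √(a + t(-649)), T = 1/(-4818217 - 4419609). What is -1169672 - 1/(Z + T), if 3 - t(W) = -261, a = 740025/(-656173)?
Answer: -17217364854466294684578795026/14719823039678036768399 - 85337429206276*√113183049140931/14719823039678036768399 ≈ -1.1697e+6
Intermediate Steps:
a = -740025/656173 (a = 740025*(-1/656173) = -740025/656173 ≈ -1.1278)
t(W) = 264 (t(W) = 3 - 1*(-261) = 3 + 261 = 264)
T = -1/9237826 (T = 1/(-9237826) = -1/9237826 ≈ -1.0825e-7)
Z = √113183049140931/656173 (Z = √(-740025/656173 + 264) = √(172489647/656173) = √113183049140931/656173 ≈ 16.213)
-1169672 - 1/(Z + T) = -1169672 - 1/(√113183049140931/656173 - 1/9237826) = -1169672 - 1/(-1/9237826 + √113183049140931/656173)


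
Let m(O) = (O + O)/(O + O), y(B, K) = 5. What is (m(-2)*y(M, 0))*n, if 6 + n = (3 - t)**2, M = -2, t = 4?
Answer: -25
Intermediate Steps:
m(O) = 1 (m(O) = (2*O)/((2*O)) = (2*O)*(1/(2*O)) = 1)
n = -5 (n = -6 + (3 - 1*4)**2 = -6 + (3 - 4)**2 = -6 + (-1)**2 = -6 + 1 = -5)
(m(-2)*y(M, 0))*n = (1*5)*(-5) = 5*(-5) = -25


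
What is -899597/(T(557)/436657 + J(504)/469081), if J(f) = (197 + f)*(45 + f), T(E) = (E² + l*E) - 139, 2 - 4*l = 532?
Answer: -28348031771062546/42906825877 ≈ -6.6069e+5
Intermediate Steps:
l = -265/2 (l = ½ - ¼*532 = ½ - 133 = -265/2 ≈ -132.50)
T(E) = -139 + E² - 265*E/2 (T(E) = (E² - 265*E/2) - 139 = -139 + E² - 265*E/2)
J(f) = (45 + f)*(197 + f)
-899597/(T(557)/436657 + J(504)/469081) = -899597/((-139 + 557² - 265/2*557)/436657 + (8865 + 504² + 242*504)/469081) = -899597/((-139 + 310249 - 147605/2)*(1/436657) + (8865 + 254016 + 121968)*(1/469081)) = -899597/((472615/2)*(1/436657) + 384849*(1/469081)) = -899597/(36355/67178 + 384849/469081) = -899597/42906825877/31511923418 = -899597*31511923418/42906825877 = -28348031771062546/42906825877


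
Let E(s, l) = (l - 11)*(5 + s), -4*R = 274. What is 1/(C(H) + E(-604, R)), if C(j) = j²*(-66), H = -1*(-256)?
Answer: -2/8555511 ≈ -2.3377e-7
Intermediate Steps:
R = -137/2 (R = -¼*274 = -137/2 ≈ -68.500)
E(s, l) = (-11 + l)*(5 + s)
H = 256
C(j) = -66*j²
1/(C(H) + E(-604, R)) = 1/(-66*256² + (-55 - 11*(-604) + 5*(-137/2) - 137/2*(-604))) = 1/(-66*65536 + (-55 + 6644 - 685/2 + 41374)) = 1/(-4325376 + 95241/2) = 1/(-8555511/2) = -2/8555511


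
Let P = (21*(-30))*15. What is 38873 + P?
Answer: 29423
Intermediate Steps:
P = -9450 (P = -630*15 = -9450)
38873 + P = 38873 - 9450 = 29423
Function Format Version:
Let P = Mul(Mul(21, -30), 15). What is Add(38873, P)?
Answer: 29423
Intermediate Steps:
P = -9450 (P = Mul(-630, 15) = -9450)
Add(38873, P) = Add(38873, -9450) = 29423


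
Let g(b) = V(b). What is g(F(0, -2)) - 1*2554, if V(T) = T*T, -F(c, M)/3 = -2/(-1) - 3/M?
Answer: -9775/4 ≈ -2443.8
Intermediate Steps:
F(c, M) = -6 + 9/M (F(c, M) = -3*(-2/(-1) - 3/M) = -3*(-2*(-1) - 3/M) = -3*(2 - 3/M) = -6 + 9/M)
V(T) = T**2
g(b) = b**2
g(F(0, -2)) - 1*2554 = (-6 + 9/(-2))**2 - 1*2554 = (-6 + 9*(-1/2))**2 - 2554 = (-6 - 9/2)**2 - 2554 = (-21/2)**2 - 2554 = 441/4 - 2554 = -9775/4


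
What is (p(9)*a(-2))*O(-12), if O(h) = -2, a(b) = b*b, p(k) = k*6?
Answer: -432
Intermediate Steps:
p(k) = 6*k
a(b) = b²
(p(9)*a(-2))*O(-12) = ((6*9)*(-2)²)*(-2) = (54*4)*(-2) = 216*(-2) = -432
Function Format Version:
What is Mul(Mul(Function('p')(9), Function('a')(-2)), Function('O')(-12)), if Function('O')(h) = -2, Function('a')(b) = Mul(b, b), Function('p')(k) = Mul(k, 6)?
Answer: -432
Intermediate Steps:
Function('p')(k) = Mul(6, k)
Function('a')(b) = Pow(b, 2)
Mul(Mul(Function('p')(9), Function('a')(-2)), Function('O')(-12)) = Mul(Mul(Mul(6, 9), Pow(-2, 2)), -2) = Mul(Mul(54, 4), -2) = Mul(216, -2) = -432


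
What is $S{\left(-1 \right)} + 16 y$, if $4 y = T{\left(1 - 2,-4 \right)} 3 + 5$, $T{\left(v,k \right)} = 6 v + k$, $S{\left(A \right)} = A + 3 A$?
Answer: $-104$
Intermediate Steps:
$S{\left(A \right)} = 4 A$
$T{\left(v,k \right)} = k + 6 v$
$y = - \frac{25}{4}$ ($y = \frac{\left(-4 + 6 \left(1 - 2\right)\right) 3 + 5}{4} = \frac{\left(-4 + 6 \left(-1\right)\right) 3 + 5}{4} = \frac{\left(-4 - 6\right) 3 + 5}{4} = \frac{\left(-10\right) 3 + 5}{4} = \frac{-30 + 5}{4} = \frac{1}{4} \left(-25\right) = - \frac{25}{4} \approx -6.25$)
$S{\left(-1 \right)} + 16 y = 4 \left(-1\right) + 16 \left(- \frac{25}{4}\right) = -4 - 100 = -104$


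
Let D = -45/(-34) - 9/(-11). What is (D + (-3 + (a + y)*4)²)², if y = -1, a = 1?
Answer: 17363889/139876 ≈ 124.14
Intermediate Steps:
D = 801/374 (D = -45*(-1/34) - 9*(-1/11) = 45/34 + 9/11 = 801/374 ≈ 2.1417)
(D + (-3 + (a + y)*4)²)² = (801/374 + (-3 + (1 - 1)*4)²)² = (801/374 + (-3 + 0*4)²)² = (801/374 + (-3 + 0)²)² = (801/374 + (-3)²)² = (801/374 + 9)² = (4167/374)² = 17363889/139876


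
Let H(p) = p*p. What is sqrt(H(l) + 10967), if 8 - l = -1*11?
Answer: 8*sqrt(177) ≈ 106.43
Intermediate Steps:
l = 19 (l = 8 - (-1)*11 = 8 - 1*(-11) = 8 + 11 = 19)
H(p) = p**2
sqrt(H(l) + 10967) = sqrt(19**2 + 10967) = sqrt(361 + 10967) = sqrt(11328) = 8*sqrt(177)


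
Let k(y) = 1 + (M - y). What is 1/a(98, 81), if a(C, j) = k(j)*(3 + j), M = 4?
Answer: -1/6384 ≈ -0.00015664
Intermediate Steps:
k(y) = 5 - y (k(y) = 1 + (4 - y) = 5 - y)
a(C, j) = (3 + j)*(5 - j) (a(C, j) = (5 - j)*(3 + j) = (3 + j)*(5 - j))
1/a(98, 81) = 1/((3 + 81)*(5 - 1*81)) = 1/(84*(5 - 81)) = 1/(84*(-76)) = 1/(-6384) = -1/6384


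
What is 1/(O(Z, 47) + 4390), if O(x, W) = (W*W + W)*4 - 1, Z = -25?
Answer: 1/13413 ≈ 7.4555e-5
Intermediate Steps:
O(x, W) = -1 + 4*W + 4*W² (O(x, W) = (W² + W)*4 - 1 = (W + W²)*4 - 1 = (4*W + 4*W²) - 1 = -1 + 4*W + 4*W²)
1/(O(Z, 47) + 4390) = 1/((-1 + 4*47 + 4*47²) + 4390) = 1/((-1 + 188 + 4*2209) + 4390) = 1/((-1 + 188 + 8836) + 4390) = 1/(9023 + 4390) = 1/13413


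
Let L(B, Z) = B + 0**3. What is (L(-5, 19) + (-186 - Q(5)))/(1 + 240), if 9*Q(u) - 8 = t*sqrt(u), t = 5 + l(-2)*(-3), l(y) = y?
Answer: -1727/2169 - 11*sqrt(5)/2169 ≈ -0.80756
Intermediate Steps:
L(B, Z) = B (L(B, Z) = B + 0 = B)
t = 11 (t = 5 - 2*(-3) = 5 + 6 = 11)
Q(u) = 8/9 + 11*sqrt(u)/9 (Q(u) = 8/9 + (11*sqrt(u))/9 = 8/9 + 11*sqrt(u)/9)
(L(-5, 19) + (-186 - Q(5)))/(1 + 240) = (-5 + (-186 - (8/9 + 11*sqrt(5)/9)))/(1 + 240) = (-5 + (-186 + (-8/9 - 11*sqrt(5)/9)))/241 = (-5 + (-1682/9 - 11*sqrt(5)/9))*(1/241) = (-1727/9 - 11*sqrt(5)/9)*(1/241) = -1727/2169 - 11*sqrt(5)/2169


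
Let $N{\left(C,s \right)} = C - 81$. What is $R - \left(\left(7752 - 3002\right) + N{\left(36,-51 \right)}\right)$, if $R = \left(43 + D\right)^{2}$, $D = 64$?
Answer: $6744$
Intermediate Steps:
$N{\left(C,s \right)} = -81 + C$
$R = 11449$ ($R = \left(43 + 64\right)^{2} = 107^{2} = 11449$)
$R - \left(\left(7752 - 3002\right) + N{\left(36,-51 \right)}\right) = 11449 - \left(\left(7752 - 3002\right) + \left(-81 + 36\right)\right) = 11449 - \left(\left(7752 - 3002\right) - 45\right) = 11449 - \left(4750 - 45\right) = 11449 - 4705 = 6744$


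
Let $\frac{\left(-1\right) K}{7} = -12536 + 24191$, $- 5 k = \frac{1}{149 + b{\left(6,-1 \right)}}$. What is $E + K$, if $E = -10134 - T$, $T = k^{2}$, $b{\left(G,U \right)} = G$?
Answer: $- \frac{55088724376}{600625} \approx -91719.0$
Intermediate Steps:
$k = - \frac{1}{775}$ ($k = - \frac{1}{5 \left(149 + 6\right)} = - \frac{1}{5 \cdot 155} = \left(- \frac{1}{5}\right) \frac{1}{155} = - \frac{1}{775} \approx -0.0012903$)
$T = \frac{1}{600625}$ ($T = \left(- \frac{1}{775}\right)^{2} = \frac{1}{600625} \approx 1.6649 \cdot 10^{-6}$)
$E = - \frac{6086733751}{600625}$ ($E = -10134 - \frac{1}{600625} = - \frac{6086733751}{600625} \approx -10134.0$)
$K = -81585$ ($K = - 7 \left(-12536 + 24191\right) = \left(-7\right) 11655 = -81585$)
$E + K = - \frac{6086733751}{600625} - 81585 = - \frac{55088724376}{600625}$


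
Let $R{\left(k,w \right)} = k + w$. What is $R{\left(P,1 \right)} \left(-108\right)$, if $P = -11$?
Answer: $1080$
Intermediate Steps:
$R{\left(P,1 \right)} \left(-108\right) = \left(-11 + 1\right) \left(-108\right) = \left(-10\right) \left(-108\right) = 1080$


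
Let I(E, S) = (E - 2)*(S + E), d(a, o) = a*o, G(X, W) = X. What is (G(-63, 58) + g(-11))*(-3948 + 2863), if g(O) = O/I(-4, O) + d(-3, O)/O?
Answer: 1291367/18 ≈ 71743.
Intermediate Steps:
I(E, S) = (-2 + E)*(E + S)
g(O) = -3 + O/(24 - 6*O) (g(O) = O/((-4)² - 2*(-4) - 2*O - 4*O) + (-3*O)/O = O/(16 + 8 - 2*O - 4*O) - 3 = O/(24 - 6*O) - 3 = -3 + O/(24 - 6*O))
(G(-63, 58) + g(-11))*(-3948 + 2863) = (-63 + (72 - 19*(-11))/(6*(-4 - 11)))*(-3948 + 2863) = (-63 + (⅙)*(72 + 209)/(-15))*(-1085) = (-63 + (⅙)*(-1/15)*281)*(-1085) = (-63 - 281/90)*(-1085) = -5951/90*(-1085) = 1291367/18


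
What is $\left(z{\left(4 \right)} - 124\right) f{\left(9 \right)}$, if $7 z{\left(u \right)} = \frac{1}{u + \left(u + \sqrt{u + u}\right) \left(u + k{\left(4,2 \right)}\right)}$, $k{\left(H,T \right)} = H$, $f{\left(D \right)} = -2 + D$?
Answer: $- \frac{170119}{196} - \frac{\sqrt{2}}{49} \approx -867.98$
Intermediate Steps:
$z{\left(u \right)} = \frac{1}{7 \left(u + \left(4 + u\right) \left(u + \sqrt{2} \sqrt{u}\right)\right)}$ ($z{\left(u \right)} = \frac{1}{7 \left(u + \left(u + \sqrt{u + u}\right) \left(u + 4\right)\right)} = \frac{1}{7 \left(u + \left(u + \sqrt{2 u}\right) \left(4 + u\right)\right)} = \frac{1}{7 \left(u + \left(u + \sqrt{2} \sqrt{u}\right) \left(4 + u\right)\right)} = \frac{1}{7 \left(u + \left(4 + u\right) \left(u + \sqrt{2} \sqrt{u}\right)\right)}$)
$\left(z{\left(4 \right)} - 124\right) f{\left(9 \right)} = \left(\frac{1}{7 \left(4^{2} + 5 \cdot 4 + \sqrt{2} \cdot 4^{\frac{3}{2}} + 4 \sqrt{2} \sqrt{4}\right)} - 124\right) \left(-2 + 9\right) = \left(\frac{1}{7 \left(16 + 20 + \sqrt{2} \cdot 8 + 4 \sqrt{2} \cdot 2\right)} - 124\right) 7 = \left(\frac{1}{7 \left(16 + 20 + 8 \sqrt{2} + 8 \sqrt{2}\right)} - 124\right) 7 = \left(\frac{1}{7 \left(36 + 16 \sqrt{2}\right)} - 124\right) 7 = \left(-124 + \frac{1}{7 \left(36 + 16 \sqrt{2}\right)}\right) 7 = -868 + \frac{1}{36 + 16 \sqrt{2}}$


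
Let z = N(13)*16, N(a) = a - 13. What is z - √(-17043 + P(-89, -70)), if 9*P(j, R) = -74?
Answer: -I*√153461/3 ≈ -130.58*I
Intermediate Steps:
P(j, R) = -74/9 (P(j, R) = (⅑)*(-74) = -74/9)
N(a) = -13 + a
z = 0 (z = (-13 + 13)*16 = 0*16 = 0)
z - √(-17043 + P(-89, -70)) = 0 - √(-17043 - 74/9) = 0 - √(-153461/9) = 0 - I*√153461/3 = -I*√153461/3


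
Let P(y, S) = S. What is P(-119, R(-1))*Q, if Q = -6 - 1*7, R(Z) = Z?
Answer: 13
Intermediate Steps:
Q = -13 (Q = -6 - 7 = -13)
P(-119, R(-1))*Q = -1*(-13) = 13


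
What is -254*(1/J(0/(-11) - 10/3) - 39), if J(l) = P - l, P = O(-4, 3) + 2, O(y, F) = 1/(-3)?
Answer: 49276/5 ≈ 9855.2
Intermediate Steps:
O(y, F) = -⅓
P = 5/3 (P = -⅓ + 2 = 5/3 ≈ 1.6667)
J(l) = 5/3 - l
-254*(1/J(0/(-11) - 10/3) - 39) = -254*(1/(5/3 - (0/(-11) - 10/3)) - 39) = -254*(1/(5/3 - (0*(-1/11) - 10*⅓)) - 39) = -254*(1/(5/3 - (0 - 10/3)) - 39) = -254*(1/(5/3 - 1*(-10/3)) - 39) = -254*(1/(5/3 + 10/3) - 39) = -254*(1/5 - 39) = -254*(⅕ - 39) = -254*(-194/5) = 49276/5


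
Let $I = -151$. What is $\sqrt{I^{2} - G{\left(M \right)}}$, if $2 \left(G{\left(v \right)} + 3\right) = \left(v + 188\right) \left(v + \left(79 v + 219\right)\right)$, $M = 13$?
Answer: $\frac{i \sqrt{414902}}{2} \approx 322.06 i$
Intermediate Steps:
$G{\left(v \right)} = -3 + \frac{\left(188 + v\right) \left(219 + 80 v\right)}{2}$ ($G{\left(v \right)} = -3 + \frac{\left(v + 188\right) \left(v + \left(79 v + 219\right)\right)}{2} = -3 + \frac{\left(188 + v\right) \left(v + \left(219 + 79 v\right)\right)}{2} = -3 + \frac{\left(188 + v\right) \left(219 + 80 v\right)}{2}$)
$\sqrt{I^{2} - G{\left(M \right)}} = \sqrt{\left(-151\right)^{2} - \left(20583 + 40 \cdot 13^{2} + \frac{15259}{2} \cdot 13\right)} = \sqrt{22801 - \left(20583 + 40 \cdot 169 + \frac{198367}{2}\right)} = \sqrt{22801 - \left(20583 + 6760 + \frac{198367}{2}\right)} = \sqrt{22801 - \frac{253053}{2}} = \sqrt{- \frac{207451}{2}} = \frac{i \sqrt{414902}}{2}$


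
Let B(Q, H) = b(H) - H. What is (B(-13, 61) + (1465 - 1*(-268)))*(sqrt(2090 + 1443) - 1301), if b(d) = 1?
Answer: -2176573 + 1673*sqrt(3533) ≈ -2.0771e+6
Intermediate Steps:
B(Q, H) = 1 - H
(B(-13, 61) + (1465 - 1*(-268)))*(sqrt(2090 + 1443) - 1301) = ((1 - 1*61) + (1465 - 1*(-268)))*(sqrt(2090 + 1443) - 1301) = ((1 - 61) + (1465 + 268))*(sqrt(3533) - 1301) = (-60 + 1733)*(-1301 + sqrt(3533)) = 1673*(-1301 + sqrt(3533)) = -2176573 + 1673*sqrt(3533)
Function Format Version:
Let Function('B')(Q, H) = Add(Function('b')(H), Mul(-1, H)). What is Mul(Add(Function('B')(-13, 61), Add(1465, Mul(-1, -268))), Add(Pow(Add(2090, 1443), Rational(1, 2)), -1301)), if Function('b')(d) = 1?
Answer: Add(-2176573, Mul(1673, Pow(3533, Rational(1, 2)))) ≈ -2.0771e+6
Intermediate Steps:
Function('B')(Q, H) = Add(1, Mul(-1, H))
Mul(Add(Function('B')(-13, 61), Add(1465, Mul(-1, -268))), Add(Pow(Add(2090, 1443), Rational(1, 2)), -1301)) = Mul(Add(Add(1, Mul(-1, 61)), Add(1465, Mul(-1, -268))), Add(Pow(Add(2090, 1443), Rational(1, 2)), -1301)) = Mul(Add(Add(1, -61), Add(1465, 268)), Add(Pow(3533, Rational(1, 2)), -1301)) = Mul(Add(-60, 1733), Add(-1301, Pow(3533, Rational(1, 2)))) = Mul(1673, Add(-1301, Pow(3533, Rational(1, 2)))) = Add(-2176573, Mul(1673, Pow(3533, Rational(1, 2))))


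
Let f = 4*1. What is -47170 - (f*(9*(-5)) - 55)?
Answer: -46935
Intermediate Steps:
f = 4
-47170 - (f*(9*(-5)) - 55) = -47170 - (4*(9*(-5)) - 55) = -47170 - (4*(-45) - 55) = -47170 - (-180 - 55) = -47170 - 1*(-235) = -47170 + 235 = -46935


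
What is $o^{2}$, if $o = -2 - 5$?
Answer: $49$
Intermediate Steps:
$o = -7$ ($o = -2 - 5 = -7$)
$o^{2} = \left(-7\right)^{2} = 49$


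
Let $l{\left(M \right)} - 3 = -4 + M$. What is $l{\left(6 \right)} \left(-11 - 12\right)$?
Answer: $-115$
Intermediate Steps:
$l{\left(M \right)} = -1 + M$ ($l{\left(M \right)} = 3 + \left(-4 + M\right) = -1 + M$)
$l{\left(6 \right)} \left(-11 - 12\right) = \left(-1 + 6\right) \left(-11 - 12\right) = 5 \left(-23\right) = -115$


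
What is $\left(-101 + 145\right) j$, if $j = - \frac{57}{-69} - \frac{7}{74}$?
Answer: $\frac{27390}{851} \approx 32.186$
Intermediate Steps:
$j = \frac{1245}{1702}$ ($j = \left(-57\right) \left(- \frac{1}{69}\right) - \frac{7}{74} = \frac{19}{23} - \frac{7}{74} = \frac{1245}{1702} \approx 0.73149$)
$\left(-101 + 145\right) j = \left(-101 + 145\right) \frac{1245}{1702} = 44 \cdot \frac{1245}{1702} = \frac{27390}{851}$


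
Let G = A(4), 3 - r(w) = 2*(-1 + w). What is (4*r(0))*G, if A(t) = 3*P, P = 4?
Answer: 240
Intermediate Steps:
r(w) = 5 - 2*w (r(w) = 3 - 2*(-1 + w) = 3 - (-2 + 2*w) = 3 + (2 - 2*w) = 5 - 2*w)
A(t) = 12 (A(t) = 3*4 = 12)
G = 12
(4*r(0))*G = (4*(5 - 2*0))*12 = (4*(5 + 0))*12 = (4*5)*12 = 20*12 = 240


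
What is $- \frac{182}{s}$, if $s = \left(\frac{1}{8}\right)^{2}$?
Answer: $-11648$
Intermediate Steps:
$s = \frac{1}{64}$ ($s = \left(\frac{1}{8}\right)^{2} = \frac{1}{64} \approx 0.015625$)
$- \frac{182}{s} = - 182 \frac{1}{\frac{1}{64}} = \left(-182\right) 64 = -11648$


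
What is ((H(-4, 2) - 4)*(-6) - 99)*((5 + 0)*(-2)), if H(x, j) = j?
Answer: 870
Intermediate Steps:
((H(-4, 2) - 4)*(-6) - 99)*((5 + 0)*(-2)) = ((2 - 4)*(-6) - 99)*((5 + 0)*(-2)) = (-2*(-6) - 99)*(5*(-2)) = (12 - 99)*(-10) = -87*(-10) = 870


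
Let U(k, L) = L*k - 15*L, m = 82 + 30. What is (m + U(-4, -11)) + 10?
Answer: 331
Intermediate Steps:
m = 112
U(k, L) = -15*L + L*k
(m + U(-4, -11)) + 10 = (112 - 11*(-15 - 4)) + 10 = (112 - 11*(-19)) + 10 = (112 + 209) + 10 = 321 + 10 = 331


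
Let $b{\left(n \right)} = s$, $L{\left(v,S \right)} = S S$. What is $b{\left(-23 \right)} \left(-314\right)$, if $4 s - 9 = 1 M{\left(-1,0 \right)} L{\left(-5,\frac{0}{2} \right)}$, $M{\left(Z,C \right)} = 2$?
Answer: $- \frac{1413}{2} \approx -706.5$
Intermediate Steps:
$L{\left(v,S \right)} = S^{2}$
$s = \frac{9}{4}$ ($s = \frac{9}{4} + \frac{1 \cdot 2 \left(\frac{0}{2}\right)^{2}}{4} = \frac{9}{4} + \frac{2 \left(0 \cdot \frac{1}{2}\right)^{2}}{4} = \frac{9}{4} + \frac{2 \cdot 0^{2}}{4} = \frac{9}{4} + \frac{2 \cdot 0}{4} = \frac{9}{4} + \frac{1}{4} \cdot 0 = \frac{9}{4} + 0 = \frac{9}{4} \approx 2.25$)
$b{\left(n \right)} = \frac{9}{4}$
$b{\left(-23 \right)} \left(-314\right) = \frac{9}{4} \left(-314\right) = - \frac{1413}{2}$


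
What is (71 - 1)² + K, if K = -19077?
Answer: -14177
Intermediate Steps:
(71 - 1)² + K = (71 - 1)² - 19077 = 70² - 19077 = 4900 - 19077 = -14177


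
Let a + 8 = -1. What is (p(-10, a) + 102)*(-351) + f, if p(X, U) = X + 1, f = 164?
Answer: -32479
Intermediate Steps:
a = -9 (a = -8 - 1 = -9)
p(X, U) = 1 + X
(p(-10, a) + 102)*(-351) + f = ((1 - 10) + 102)*(-351) + 164 = (-9 + 102)*(-351) + 164 = 93*(-351) + 164 = -32643 + 164 = -32479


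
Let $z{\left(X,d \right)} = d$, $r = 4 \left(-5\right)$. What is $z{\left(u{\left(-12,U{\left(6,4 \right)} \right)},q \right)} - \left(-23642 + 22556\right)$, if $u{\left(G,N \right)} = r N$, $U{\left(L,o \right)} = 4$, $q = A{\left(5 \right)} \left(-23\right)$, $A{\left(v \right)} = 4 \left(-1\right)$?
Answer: $1178$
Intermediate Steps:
$A{\left(v \right)} = -4$
$q = 92$ ($q = \left(-4\right) \left(-23\right) = 92$)
$r = -20$
$u{\left(G,N \right)} = - 20 N$
$z{\left(u{\left(-12,U{\left(6,4 \right)} \right)},q \right)} - \left(-23642 + 22556\right) = 92 - \left(-23642 + 22556\right) = 92 - -1086 = 92 + 1086 = 1178$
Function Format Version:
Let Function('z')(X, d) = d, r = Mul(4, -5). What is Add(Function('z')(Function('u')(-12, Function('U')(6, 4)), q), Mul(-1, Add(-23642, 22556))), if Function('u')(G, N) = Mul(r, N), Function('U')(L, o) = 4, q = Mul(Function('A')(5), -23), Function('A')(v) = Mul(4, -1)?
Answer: 1178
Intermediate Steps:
Function('A')(v) = -4
q = 92 (q = Mul(-4, -23) = 92)
r = -20
Function('u')(G, N) = Mul(-20, N)
Add(Function('z')(Function('u')(-12, Function('U')(6, 4)), q), Mul(-1, Add(-23642, 22556))) = Add(92, Mul(-1, Add(-23642, 22556))) = Add(92, Mul(-1, -1086)) = Add(92, 1086) = 1178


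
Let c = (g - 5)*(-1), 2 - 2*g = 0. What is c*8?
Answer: 32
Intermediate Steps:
g = 1 (g = 1 - 1/2*0 = 1 + 0 = 1)
c = 4 (c = (1 - 5)*(-1) = -4*(-1) = 4)
c*8 = 4*8 = 32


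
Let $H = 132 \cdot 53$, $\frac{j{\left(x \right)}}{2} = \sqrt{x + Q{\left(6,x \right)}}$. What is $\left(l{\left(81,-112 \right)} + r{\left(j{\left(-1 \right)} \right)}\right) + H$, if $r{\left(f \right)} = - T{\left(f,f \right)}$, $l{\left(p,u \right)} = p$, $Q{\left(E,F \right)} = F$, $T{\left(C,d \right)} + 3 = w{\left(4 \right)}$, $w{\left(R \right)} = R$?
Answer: $7076$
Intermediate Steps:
$T{\left(C,d \right)} = 1$ ($T{\left(C,d \right)} = -3 + 4 = 1$)
$j{\left(x \right)} = 2 \sqrt{2} \sqrt{x}$ ($j{\left(x \right)} = 2 \sqrt{x + x} = 2 \sqrt{2 x} = 2 \sqrt{2} \sqrt{x}$)
$r{\left(f \right)} = -1$ ($r{\left(f \right)} = \left(-1\right) 1 = -1$)
$H = 6996$
$\left(l{\left(81,-112 \right)} + r{\left(j{\left(-1 \right)} \right)}\right) + H = \left(81 - 1\right) + 6996 = 80 + 6996 = 7076$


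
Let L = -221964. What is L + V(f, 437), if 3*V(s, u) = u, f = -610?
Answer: -665455/3 ≈ -2.2182e+5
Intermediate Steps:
V(s, u) = u/3
L + V(f, 437) = -221964 + (⅓)*437 = -221964 + 437/3 = -665455/3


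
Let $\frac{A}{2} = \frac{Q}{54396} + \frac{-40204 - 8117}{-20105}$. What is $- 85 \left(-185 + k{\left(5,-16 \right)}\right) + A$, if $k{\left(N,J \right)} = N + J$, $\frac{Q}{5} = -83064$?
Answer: $\frac{1517371586986}{91135965} \approx 16650.0$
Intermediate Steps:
$Q = -415320$ ($Q = 5 \left(-83064\right) = -415320$)
$k{\left(N,J \right)} = J + N$
$A = - \frac{953589914}{91135965}$ ($A = 2 \left(- \frac{415320}{54396} + \frac{-40204 - 8117}{-20105}\right) = 2 \left(\left(-415320\right) \frac{1}{54396} + \left(-40204 - 8117\right) \left(- \frac{1}{20105}\right)\right) = 2 \left(- \frac{34610}{4533} - - \frac{48321}{20105}\right) = 2 \left(- \frac{34610}{4533} + \frac{48321}{20105}\right) = 2 \left(- \frac{476794957}{91135965}\right) = - \frac{953589914}{91135965} \approx -10.463$)
$- 85 \left(-185 + k{\left(5,-16 \right)}\right) + A = - 85 \left(-185 + \left(-16 + 5\right)\right) - \frac{953589914}{91135965} = - 85 \left(-185 - 11\right) - \frac{953589914}{91135965} = \left(-85\right) \left(-196\right) - \frac{953589914}{91135965} = 16660 - \frac{953589914}{91135965} = \frac{1517371586986}{91135965}$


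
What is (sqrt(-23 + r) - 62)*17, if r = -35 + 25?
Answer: -1054 + 17*I*sqrt(33) ≈ -1054.0 + 97.658*I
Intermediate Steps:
r = -10
(sqrt(-23 + r) - 62)*17 = (sqrt(-23 - 10) - 62)*17 = (sqrt(-33) - 62)*17 = (I*sqrt(33) - 62)*17 = (-62 + I*sqrt(33))*17 = -1054 + 17*I*sqrt(33)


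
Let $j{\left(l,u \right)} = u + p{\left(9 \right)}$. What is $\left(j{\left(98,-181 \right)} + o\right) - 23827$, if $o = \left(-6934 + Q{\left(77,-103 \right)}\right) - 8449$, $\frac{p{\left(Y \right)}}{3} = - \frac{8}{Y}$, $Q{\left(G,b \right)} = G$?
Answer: $- \frac{117950}{3} \approx -39317.0$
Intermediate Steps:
$p{\left(Y \right)} = - \frac{24}{Y}$ ($p{\left(Y \right)} = 3 \left(- \frac{8}{Y}\right) = - \frac{24}{Y}$)
$j{\left(l,u \right)} = - \frac{8}{3} + u$ ($j{\left(l,u \right)} = u - \frac{24}{9} = u - \frac{8}{3} = - \frac{8}{3} + u$)
$o = -15306$ ($o = \left(-6934 + 77\right) - 8449 = -6857 - 8449 = -15306$)
$\left(j{\left(98,-181 \right)} + o\right) - 23827 = \left(\left(- \frac{8}{3} - 181\right) - 15306\right) - 23827 = \left(- \frac{551}{3} - 15306\right) - 23827 = - \frac{46469}{3} - 23827 = - \frac{117950}{3}$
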